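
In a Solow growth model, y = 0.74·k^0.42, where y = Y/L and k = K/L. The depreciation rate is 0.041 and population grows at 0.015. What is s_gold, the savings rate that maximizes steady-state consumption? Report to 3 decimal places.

Break-even investment rate: n + δ = 0.015 + 0.041 = 0.056.
At the golden rule MPK = n+δ, and in any Cobb-Douglas steady state s = (n+δ)·k/y = MPK·k/y = capital's share 0.42.

s_gold = 0.420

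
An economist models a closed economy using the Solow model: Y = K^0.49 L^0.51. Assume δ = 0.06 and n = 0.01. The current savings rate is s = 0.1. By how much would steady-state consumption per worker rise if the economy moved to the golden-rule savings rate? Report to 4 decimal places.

Δc ≈ 2.0399

The effective depreciation rate is n + δ = 0.01 + 0.06 = 0.07.
Current steady state (s = 0.1): k* = (0.1/0.07)^(1/0.51) ≈ 2.0125, y* = 2.0125^0.49 ≈ 1.4087, c* = (1−0.1)·1.4087 ≈ 1.2679.
At the golden rule the marginal product of capital equals n+δ: 0.49·k^(0.49−1) = 0.07. Solving, k_gold = (0.49/0.07)^(1/0.51) ≈ 45.3999.
y_gold = 45.3999^0.49 ≈ 6.4857, c_gold = y_gold − 0.07·k_gold ≈ 3.3077.
Gain: Δc = 3.3077 − 1.2679 ≈ 2.0399.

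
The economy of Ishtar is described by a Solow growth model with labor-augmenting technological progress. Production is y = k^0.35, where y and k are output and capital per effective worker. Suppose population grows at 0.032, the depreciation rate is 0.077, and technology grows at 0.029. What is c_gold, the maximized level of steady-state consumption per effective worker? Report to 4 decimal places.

n + g + δ = 0.032 + 0.029 + 0.077 = 0.138.
Setting f'(k) = n+g+δ gives 0.35·k^(0.35−1) = 0.138, hence k_gold = (0.35/0.138)^(1/0.65) ≈ 4.1863.
y_gold = 4.1863^0.35 ≈ 1.6506.
c_gold = y_gold − (n+g+δ)·k_gold = 1.6506 − 0.138·4.1863 ≈ 1.0729.

c_gold ≈ 1.0729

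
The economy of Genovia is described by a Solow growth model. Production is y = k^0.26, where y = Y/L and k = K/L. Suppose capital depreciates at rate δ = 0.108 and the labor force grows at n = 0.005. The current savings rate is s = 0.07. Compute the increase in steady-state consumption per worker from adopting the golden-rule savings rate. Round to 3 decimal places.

Break-even investment rate: n + δ = 0.005 + 0.108 = 0.113.
Current steady state (s = 0.07): k* = (0.07/0.113)^(1/0.74) ≈ 0.5235, y* = 0.5235^0.26 ≈ 0.8451, c* = (1−0.07)·0.8451 ≈ 0.7860.
Golden rule sets MPK = n+δ: 0.26·k^(0.26−1) = 0.113, so k_gold = (0.26/0.113)^(1/0.74) ≈ 3.0835.
y_gold = 3.0835^0.26 ≈ 1.3401, c_gold = y_gold − 0.113·k_gold ≈ 0.9917.
Gain: Δc = 0.9917 − 0.7860 ≈ 0.2057.

Δc ≈ 0.206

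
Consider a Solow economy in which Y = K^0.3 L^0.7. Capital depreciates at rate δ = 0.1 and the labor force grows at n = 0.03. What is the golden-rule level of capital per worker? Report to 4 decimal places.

k_gold ≈ 3.3024

Break-even investment rate: n + δ = 0.03 + 0.1 = 0.13.
Setting f'(k) = n+δ gives 0.3·k^(0.3−1) = 0.13, hence k_gold = (0.3/0.13)^(1/0.7) ≈ 3.3024.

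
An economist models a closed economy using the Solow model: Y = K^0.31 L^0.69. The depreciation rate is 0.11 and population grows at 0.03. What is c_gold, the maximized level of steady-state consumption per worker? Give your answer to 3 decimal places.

n + δ = 0.03 + 0.11 = 0.14.
Maximizing c = f(k) − (n+δ)·k gives f'(k) = n+δ, i.e. 0.31·k^(0.31−1) = 0.14, so k_gold = (0.31/0.14)^(1/0.69) ≈ 3.1647.
y_gold = 3.1647^0.31 ≈ 1.4292.
c_gold = y_gold − (n+δ)·k_gold = 1.4292 − 0.14·3.1647 ≈ 0.9862.

c_gold ≈ 0.986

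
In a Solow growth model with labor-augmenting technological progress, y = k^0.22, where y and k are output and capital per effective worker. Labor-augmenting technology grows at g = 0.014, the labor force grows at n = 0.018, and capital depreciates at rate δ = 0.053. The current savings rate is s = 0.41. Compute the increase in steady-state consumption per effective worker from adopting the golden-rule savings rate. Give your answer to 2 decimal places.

Δc ≈ 0.10

n + g + δ = 0.018 + 0.014 + 0.053 = 0.085.
Current steady state (s = 0.41): k* = (0.41/0.085)^(1/0.78) ≈ 7.5181, y* = 7.5181^0.22 ≈ 1.5586, c* = (1−0.41)·1.5586 ≈ 0.9196.
Maximizing c = f(k) − (n+g+δ)·k gives f'(k) = n+g+δ, i.e. 0.22·k^(0.22−1) = 0.085, so k_gold = (0.22/0.085)^(1/0.78) ≈ 3.3845.
y_gold = 3.3845^0.22 ≈ 1.3076, c_gold = y_gold − 0.085·k_gold ≈ 1.0200.
Gain: Δc = 1.0200 − 0.9196 ≈ 0.1004.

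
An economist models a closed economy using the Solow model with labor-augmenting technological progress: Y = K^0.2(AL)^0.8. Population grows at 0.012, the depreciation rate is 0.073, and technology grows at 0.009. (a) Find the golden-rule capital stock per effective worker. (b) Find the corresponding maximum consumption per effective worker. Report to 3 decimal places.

(a) k_gold ≈ 2.570; (b) c_gold ≈ 0.966

Break-even investment rate: n + g + δ = 0.012 + 0.009 + 0.073 = 0.094.
Setting f'(k) = n+g+δ gives 0.2·k^(0.2−1) = 0.094, hence k_gold = (0.2/0.094)^(1/0.8) ≈ 2.5697.
y_gold = 2.5697^0.2 ≈ 1.2077; c_gold = y_gold − 0.094·k_gold ≈ 0.9662.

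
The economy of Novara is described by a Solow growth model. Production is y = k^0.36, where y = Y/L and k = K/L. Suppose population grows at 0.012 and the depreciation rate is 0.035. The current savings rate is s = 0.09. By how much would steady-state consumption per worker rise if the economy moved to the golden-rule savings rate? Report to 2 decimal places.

The effective depreciation rate is n + δ = 0.012 + 0.035 = 0.047.
Current steady state (s = 0.09): k* = (0.09/0.047)^(1/0.64) ≈ 2.7596, y* = 2.7596^0.36 ≈ 1.4411, c* = (1−0.09)·1.4411 ≈ 1.3114.
At the golden rule the marginal product of capital equals n+δ: 0.36·k^(0.36−1) = 0.047. Solving, k_gold = (0.36/0.047)^(1/0.64) ≈ 24.0752.
y_gold = 24.0752^0.36 ≈ 3.1432, c_gold = y_gold − 0.047·k_gold ≈ 2.0116.
Gain: Δc = 2.0116 − 1.3114 ≈ 0.7002.

Δc ≈ 0.70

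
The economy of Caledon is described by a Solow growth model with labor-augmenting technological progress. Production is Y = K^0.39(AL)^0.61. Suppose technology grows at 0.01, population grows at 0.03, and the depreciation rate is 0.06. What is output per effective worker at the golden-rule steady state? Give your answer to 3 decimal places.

y_gold ≈ 2.387

Break-even investment rate: n + g + δ = 0.03 + 0.01 + 0.06 = 0.1.
Setting f'(k) = n+g+δ gives 0.39·k^(0.39−1) = 0.1, hence k_gold = (0.39/0.1)^(1/0.61) ≈ 9.3102.
Output: y_gold = k_gold^0.39 = 9.3102^0.39 ≈ 2.3872.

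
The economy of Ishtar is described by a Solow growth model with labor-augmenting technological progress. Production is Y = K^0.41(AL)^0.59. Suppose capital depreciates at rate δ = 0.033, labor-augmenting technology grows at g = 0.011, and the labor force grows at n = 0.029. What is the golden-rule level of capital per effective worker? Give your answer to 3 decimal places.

Break-even investment rate: n + g + δ = 0.029 + 0.011 + 0.033 = 0.073.
Maximizing c = f(k) − (n+g+δ)·k gives f'(k) = n+g+δ, i.e. 0.41·k^(0.41−1) = 0.073, so k_gold = (0.41/0.073)^(1/0.59) ≈ 18.6326.

k_gold ≈ 18.633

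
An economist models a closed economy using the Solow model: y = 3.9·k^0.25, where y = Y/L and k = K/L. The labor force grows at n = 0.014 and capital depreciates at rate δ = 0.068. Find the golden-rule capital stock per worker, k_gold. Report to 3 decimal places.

k_gold ≈ 27.139

The effective depreciation rate is n + δ = 0.014 + 0.068 = 0.082.
At the golden rule the marginal product of capital equals n+δ: 0.25·3.9·k^(0.25−1) = 0.082. Solving, k_gold = (0.25·3.9/0.082)^(1/0.75) ≈ 27.1386.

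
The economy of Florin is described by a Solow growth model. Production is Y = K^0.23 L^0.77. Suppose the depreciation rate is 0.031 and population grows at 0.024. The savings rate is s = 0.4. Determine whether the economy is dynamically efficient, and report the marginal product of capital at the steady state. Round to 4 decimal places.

The effective depreciation rate is n + δ = 0.024 + 0.031 = 0.055.
Steady-state k*: s·k^0.23 = 0.055·k gives k* = (0.4/0.055)^(1/0.77) ≈ 13.1549.
MPK = 0.23·13.1549^(-0.77) ≈ 0.0316.
MPK < n+δ = 0.055, so the economy is dynamically inefficient (over-saving).

dynamically inefficient; MPK ≈ 0.0316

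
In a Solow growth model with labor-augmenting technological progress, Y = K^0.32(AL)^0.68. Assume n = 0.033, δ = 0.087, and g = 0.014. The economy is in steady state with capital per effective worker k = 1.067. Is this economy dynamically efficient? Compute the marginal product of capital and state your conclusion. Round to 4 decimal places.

dynamically efficient; MPK ≈ 0.3062

n + g + δ = 0.033 + 0.014 + 0.087 = 0.134.
MPK = 0.32·k^(0.32−1) = 0.32·1.067^(-0.68) ≈ 0.3062.
MPK > 0.134, so the economy is dynamically efficient (under-saving).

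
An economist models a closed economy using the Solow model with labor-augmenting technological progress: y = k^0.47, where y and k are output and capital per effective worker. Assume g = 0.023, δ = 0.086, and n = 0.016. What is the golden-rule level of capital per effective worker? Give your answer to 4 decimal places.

Break-even investment rate: n + g + δ = 0.016 + 0.023 + 0.086 = 0.125.
Maximizing c = f(k) − (n+g+δ)·k gives f'(k) = n+g+δ, i.e. 0.47·k^(0.47−1) = 0.125, so k_gold = (0.47/0.125)^(1/0.53) ≈ 12.1691.

k_gold ≈ 12.1691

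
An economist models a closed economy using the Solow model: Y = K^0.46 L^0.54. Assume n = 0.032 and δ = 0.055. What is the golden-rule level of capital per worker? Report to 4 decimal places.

k_gold ≈ 21.8439

Capital per worker breaks even when investment replaces (n + δ)·k; here n + δ = 0.087.
Setting f'(k) = n+δ gives 0.46·k^(0.46−1) = 0.087, hence k_gold = (0.46/0.087)^(1/0.54) ≈ 21.8439.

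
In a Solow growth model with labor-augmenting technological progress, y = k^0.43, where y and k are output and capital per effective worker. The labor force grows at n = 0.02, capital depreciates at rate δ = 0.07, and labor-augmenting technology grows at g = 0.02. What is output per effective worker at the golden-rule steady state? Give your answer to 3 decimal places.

Capital per effective worker breaks even when investment replaces (n + g + δ)·k; here n + g + δ = 0.11.
Golden rule sets MPK = n+g+δ: 0.43·k^(0.43−1) = 0.11, so k_gold = (0.43/0.11)^(1/0.57) ≈ 10.9328.
Output: y_gold = k_gold^0.43 = 10.9328^0.43 ≈ 2.7968.

y_gold ≈ 2.797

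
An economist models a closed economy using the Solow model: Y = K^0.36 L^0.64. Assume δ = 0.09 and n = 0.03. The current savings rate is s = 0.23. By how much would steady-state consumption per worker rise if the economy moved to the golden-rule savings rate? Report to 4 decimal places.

Δc ≈ 0.0770

The effective depreciation rate is n + δ = 0.03 + 0.09 = 0.12.
Current steady state (s = 0.23): k* = (0.23/0.12)^(1/0.64) ≈ 2.7636, y* = 2.7636^0.36 ≈ 1.4419, c* = (1−0.23)·1.4419 ≈ 1.1103.
At the golden rule the marginal product of capital equals n+δ: 0.36·k^(0.36−1) = 0.12. Solving, k_gold = (0.36/0.12)^(1/0.64) ≈ 5.5655.
y_gold = 5.5655^0.36 ≈ 1.8552, c_gold = y_gold − 0.12·k_gold ≈ 1.1873.
Gain: Δc = 1.1873 − 1.1103 ≈ 0.0770.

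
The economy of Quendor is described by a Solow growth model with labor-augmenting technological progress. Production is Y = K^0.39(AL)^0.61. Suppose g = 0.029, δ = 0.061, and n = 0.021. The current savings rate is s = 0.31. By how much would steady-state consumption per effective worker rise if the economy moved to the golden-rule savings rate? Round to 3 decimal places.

Capital per effective worker breaks even when investment replaces (n + g + δ)·k; here n + g + δ = 0.111.
Current steady state (s = 0.31): k* = (0.31/0.111)^(1/0.61) ≈ 5.3853, y* = 5.3853^0.39 ≈ 1.9283, c* = (1−0.31)·1.9283 ≈ 1.3305.
At the golden rule the marginal product of capital equals n+g+δ: 0.39·k^(0.39−1) = 0.111. Solving, k_gold = (0.39/0.111)^(1/0.61) ≈ 7.8462.
y_gold = 7.8462^0.39 ≈ 2.2331, c_gold = y_gold − 0.111·k_gold ≈ 1.3622.
Gain: Δc = 1.3622 − 1.3305 ≈ 0.0317.

Δc ≈ 0.032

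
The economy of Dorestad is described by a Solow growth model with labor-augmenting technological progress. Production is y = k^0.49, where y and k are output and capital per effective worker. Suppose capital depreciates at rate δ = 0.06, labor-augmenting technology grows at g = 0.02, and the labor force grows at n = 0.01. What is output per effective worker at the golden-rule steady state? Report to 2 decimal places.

y_gold ≈ 5.09

Capital per effective worker breaks even when investment replaces (n + g + δ)·k; here n + g + δ = 0.09.
Maximizing c = f(k) − (n+g+δ)·k gives f'(k) = n+g+δ, i.e. 0.49·k^(0.49−1) = 0.09, so k_gold = (0.49/0.09)^(1/0.51) ≈ 27.7362.
Output: y_gold = k_gold^0.49 = 27.7362^0.49 ≈ 5.0944.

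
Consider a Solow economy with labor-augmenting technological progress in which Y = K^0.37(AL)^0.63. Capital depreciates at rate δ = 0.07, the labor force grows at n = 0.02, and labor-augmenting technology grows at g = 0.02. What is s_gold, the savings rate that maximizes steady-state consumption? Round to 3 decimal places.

n + g + δ = 0.02 + 0.02 + 0.07 = 0.11.
At the golden rule MPK = n+g+δ, and in any Cobb-Douglas steady state s = (n+g+δ)·k/y = MPK·k/y = capital's share 0.37.

s_gold = 0.370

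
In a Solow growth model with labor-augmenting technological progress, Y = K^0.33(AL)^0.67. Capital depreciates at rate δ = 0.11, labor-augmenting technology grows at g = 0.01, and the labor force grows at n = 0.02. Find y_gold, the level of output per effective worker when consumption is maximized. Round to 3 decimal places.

Break-even investment rate: n + g + δ = 0.02 + 0.01 + 0.11 = 0.14.
At the golden rule the marginal product of capital equals n+g+δ: 0.33·k^(0.33−1) = 0.14. Solving, k_gold = (0.33/0.14)^(1/0.67) ≈ 3.5958.
Output: y_gold = k_gold^0.33 = 3.5958^0.33 ≈ 1.5255.

y_gold ≈ 1.526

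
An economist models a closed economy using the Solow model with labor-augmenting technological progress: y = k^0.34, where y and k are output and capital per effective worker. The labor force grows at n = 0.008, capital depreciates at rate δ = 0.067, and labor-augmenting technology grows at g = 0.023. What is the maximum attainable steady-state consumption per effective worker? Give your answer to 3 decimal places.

n + g + δ = 0.008 + 0.023 + 0.067 = 0.098.
Maximizing c = f(k) − (n+g+δ)·k gives f'(k) = n+g+δ, i.e. 0.34·k^(0.34−1) = 0.098, so k_gold = (0.34/0.098)^(1/0.66) ≈ 6.5851.
y_gold = 6.5851^0.34 ≈ 1.8981.
c_gold = y_gold − (n+g+δ)·k_gold = 1.8981 − 0.098·6.5851 ≈ 1.2527.

c_gold ≈ 1.253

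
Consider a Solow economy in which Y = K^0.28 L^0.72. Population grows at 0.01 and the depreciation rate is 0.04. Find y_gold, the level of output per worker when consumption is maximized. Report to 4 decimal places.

y_gold ≈ 1.9542

The effective depreciation rate is n + δ = 0.01 + 0.04 = 0.05.
Golden rule sets MPK = n+δ: 0.28·k^(0.28−1) = 0.05, so k_gold = (0.28/0.05)^(1/0.72) ≈ 10.9433.
Output: y_gold = k_gold^0.28 = 10.9433^0.28 ≈ 1.9542.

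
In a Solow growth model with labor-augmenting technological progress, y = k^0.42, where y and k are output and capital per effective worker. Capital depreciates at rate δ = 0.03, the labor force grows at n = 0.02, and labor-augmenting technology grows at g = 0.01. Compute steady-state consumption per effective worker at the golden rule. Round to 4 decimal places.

c_gold ≈ 2.3735

Break-even investment rate: n + g + δ = 0.02 + 0.01 + 0.03 = 0.06.
Golden rule sets MPK = n+g+δ: 0.42·k^(0.42−1) = 0.06, so k_gold = (0.42/0.06)^(1/0.58) ≈ 28.6461.
y_gold = 28.6461^0.42 ≈ 4.0923.
c_gold = y_gold − (n+g+δ)·k_gold = 4.0923 − 0.06·28.6461 ≈ 2.3735.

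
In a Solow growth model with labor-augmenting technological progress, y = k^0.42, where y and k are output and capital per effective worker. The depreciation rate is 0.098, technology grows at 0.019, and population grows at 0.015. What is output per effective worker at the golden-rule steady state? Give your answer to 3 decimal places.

n + g + δ = 0.015 + 0.019 + 0.098 = 0.132.
At the golden rule the marginal product of capital equals n+g+δ: 0.42·k^(0.42−1) = 0.132. Solving, k_gold = (0.42/0.132)^(1/0.58) ≈ 7.3567.
Output: y_gold = k_gold^0.42 = 7.3567^0.42 ≈ 2.3121.

y_gold ≈ 2.312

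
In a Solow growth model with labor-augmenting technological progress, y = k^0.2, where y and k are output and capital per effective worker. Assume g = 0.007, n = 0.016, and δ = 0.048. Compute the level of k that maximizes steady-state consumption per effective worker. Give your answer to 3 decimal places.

k_gold ≈ 3.649

Capital per effective worker breaks even when investment replaces (n + g + δ)·k; here n + g + δ = 0.071.
Maximizing c = f(k) − (n+g+δ)·k gives f'(k) = n+g+δ, i.e. 0.2·k^(0.2−1) = 0.071, so k_gold = (0.2/0.071)^(1/0.8) ≈ 3.6493.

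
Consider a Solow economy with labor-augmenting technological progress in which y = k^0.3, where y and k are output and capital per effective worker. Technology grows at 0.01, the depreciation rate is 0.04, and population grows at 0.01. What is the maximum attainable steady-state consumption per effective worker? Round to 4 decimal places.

Break-even investment rate: n + g + δ = 0.01 + 0.01 + 0.04 = 0.06.
Golden rule sets MPK = n+g+δ: 0.3·k^(0.3−1) = 0.06, so k_gold = (0.3/0.06)^(1/0.7) ≈ 9.9662.
y_gold = 9.9662^0.3 ≈ 1.9932.
c_gold = y_gold − (n+g+δ)·k_gold = 1.9932 − 0.06·9.9662 ≈ 1.3953.

c_gold ≈ 1.3953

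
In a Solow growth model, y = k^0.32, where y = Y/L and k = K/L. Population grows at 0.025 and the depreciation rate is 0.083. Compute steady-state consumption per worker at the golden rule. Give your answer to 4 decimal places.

n + δ = 0.025 + 0.083 = 0.108.
Golden rule sets MPK = n+δ: 0.32·k^(0.32−1) = 0.108, so k_gold = (0.32/0.108)^(1/0.68) ≈ 4.9399.
y_gold = 4.9399^0.32 ≈ 1.6672.
c_gold = y_gold − (n+δ)·k_gold = 1.6672 − 0.108·4.9399 ≈ 1.1337.

c_gold ≈ 1.1337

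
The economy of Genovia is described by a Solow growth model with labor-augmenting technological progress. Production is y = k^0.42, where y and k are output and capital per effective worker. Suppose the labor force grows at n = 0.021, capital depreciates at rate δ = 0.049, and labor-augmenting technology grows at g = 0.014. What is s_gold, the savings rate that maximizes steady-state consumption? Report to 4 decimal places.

The effective depreciation rate is n + g + δ = 0.021 + 0.014 + 0.049 = 0.084.
At the golden rule MPK = n+g+δ, and in any Cobb-Douglas steady state s = (n+g+δ)·k/y = MPK·k/y = capital's share 0.42.

s_gold = 0.4200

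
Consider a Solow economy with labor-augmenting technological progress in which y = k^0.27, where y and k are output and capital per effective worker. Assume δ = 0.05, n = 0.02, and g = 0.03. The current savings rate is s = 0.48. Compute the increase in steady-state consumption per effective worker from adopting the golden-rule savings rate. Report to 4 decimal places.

Δc ≈ 0.1252

Capital per effective worker breaks even when investment replaces (n + g + δ)·k; here n + g + δ = 0.1.
Current steady state (s = 0.48): k* = (0.48/0.1)^(1/0.73) ≈ 8.5745, y* = 8.5745^0.27 ≈ 1.7863, c* = (1−0.48)·1.7863 ≈ 0.9289.
At the golden rule the marginal product of capital equals n+g+δ: 0.27·k^(0.27−1) = 0.1. Solving, k_gold = (0.27/0.1)^(1/0.73) ≈ 3.8986.
y_gold = 3.8986^0.27 ≈ 1.4439, c_gold = y_gold − 0.1·k_gold ≈ 1.0541.
Gain: Δc = 1.0541 − 0.9289 ≈ 0.1252.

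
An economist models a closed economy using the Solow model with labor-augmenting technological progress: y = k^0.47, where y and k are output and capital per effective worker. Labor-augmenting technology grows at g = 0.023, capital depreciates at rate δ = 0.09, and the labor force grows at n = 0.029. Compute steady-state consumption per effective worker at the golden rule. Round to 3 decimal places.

c_gold ≈ 1.532

n + g + δ = 0.029 + 0.023 + 0.09 = 0.142.
Maximizing c = f(k) − (n+g+δ)·k gives f'(k) = n+g+δ, i.e. 0.47·k^(0.47−1) = 0.142, so k_gold = (0.47/0.142)^(1/0.53) ≈ 9.5669.
y_gold = 9.5669^0.47 ≈ 2.8904.
c_gold = y_gold − (n+g+δ)·k_gold = 2.8904 − 0.142·9.5669 ≈ 1.5319.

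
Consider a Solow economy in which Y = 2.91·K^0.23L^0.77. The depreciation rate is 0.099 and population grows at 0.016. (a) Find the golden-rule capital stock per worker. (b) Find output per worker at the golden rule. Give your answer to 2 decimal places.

n + δ = 0.016 + 0.099 = 0.115.
Setting f'(k) = n+δ gives 0.23·2.91·k^(0.23−1) = 0.115, hence k_gold = (0.23·2.91/0.115)^(1/0.77) ≈ 9.8493.
y_gold = 2.91·9.8493^0.23 ≈ 4.9247.

(a) k_gold ≈ 9.85; (b) y_gold ≈ 4.92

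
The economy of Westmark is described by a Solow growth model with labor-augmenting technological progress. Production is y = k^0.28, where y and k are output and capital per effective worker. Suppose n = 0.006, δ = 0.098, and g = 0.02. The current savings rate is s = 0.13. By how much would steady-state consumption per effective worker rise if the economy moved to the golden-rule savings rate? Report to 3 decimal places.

Capital per effective worker breaks even when investment replaces (n + g + δ)·k; here n + g + δ = 0.124.
Current steady state (s = 0.13): k* = (0.13/0.124)^(1/0.72) ≈ 1.0678, y* = 1.0678^0.28 ≈ 1.0185, c* = (1−0.13)·1.0185 ≈ 0.8861.
Golden rule sets MPK = n+g+δ: 0.28·k^(0.28−1) = 0.124, so k_gold = (0.28/0.124)^(1/0.72) ≈ 3.0996.
y_gold = 3.0996^0.28 ≈ 1.3727, c_gold = y_gold − 0.124·k_gold ≈ 0.9883.
Gain: Δc = 0.9883 − 0.8861 ≈ 0.1022.

Δc ≈ 0.102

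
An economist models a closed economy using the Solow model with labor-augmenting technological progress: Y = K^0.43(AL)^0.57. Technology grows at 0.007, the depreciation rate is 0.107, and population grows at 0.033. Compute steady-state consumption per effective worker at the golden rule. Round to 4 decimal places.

c_gold ≈ 1.2810

Break-even investment rate: n + g + δ = 0.033 + 0.007 + 0.107 = 0.147.
At the golden rule the marginal product of capital equals n+g+δ: 0.43·k^(0.43−1) = 0.147. Solving, k_gold = (0.43/0.147)^(1/0.57) ≈ 6.5737.
y_gold = 6.5737^0.43 ≈ 2.2473.
c_gold = y_gold − (n+g+δ)·k_gold = 2.2473 − 0.147·6.5737 ≈ 1.2810.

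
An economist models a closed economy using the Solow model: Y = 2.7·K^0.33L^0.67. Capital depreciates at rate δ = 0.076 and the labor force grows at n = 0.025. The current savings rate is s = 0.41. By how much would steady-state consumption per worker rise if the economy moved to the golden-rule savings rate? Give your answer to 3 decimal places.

Capital per worker breaks even when investment replaces (n + δ)·k; here n + δ = 0.101.
Current steady state (s = 0.41): k* = (0.41·2.7/0.101)^(1/0.67) ≈ 35.6434, y* = 2.7·35.6434^0.33 ≈ 8.7805, c* = (1−0.41)·8.7805 ≈ 5.1805.
Maximizing c = f(k) − (n+δ)·k gives f'(k) = n+δ, i.e. 0.33·2.7·k^(0.33−1) = 0.101, so k_gold = (0.33·2.7/0.101)^(1/0.67) ≈ 25.7797.
y_gold = 2.7·25.7797^0.33 ≈ 7.8902, c_gold = y_gold − 0.101·k_gold ≈ 5.2864.
Gain: Δc = 5.2864 − 5.1805 ≈ 0.1059.

Δc ≈ 0.106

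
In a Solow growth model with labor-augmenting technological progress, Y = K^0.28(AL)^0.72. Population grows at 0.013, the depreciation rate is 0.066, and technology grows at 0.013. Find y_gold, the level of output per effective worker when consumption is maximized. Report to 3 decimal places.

Capital per effective worker breaks even when investment replaces (n + g + δ)·k; here n + g + δ = 0.092.
Setting f'(k) = n+g+δ gives 0.28·k^(0.28−1) = 0.092, hence k_gold = (0.28/0.092)^(1/0.72) ≈ 4.6919.
Output: y_gold = k_gold^0.28 = 4.6919^0.28 ≈ 1.5416.

y_gold ≈ 1.542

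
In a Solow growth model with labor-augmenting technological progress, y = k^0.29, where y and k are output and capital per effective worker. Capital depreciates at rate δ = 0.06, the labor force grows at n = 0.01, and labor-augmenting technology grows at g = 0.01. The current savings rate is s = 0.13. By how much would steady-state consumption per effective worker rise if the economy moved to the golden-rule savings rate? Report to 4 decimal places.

Δc ≈ 0.1406

n + g + δ = 0.01 + 0.01 + 0.06 = 0.08.
Current steady state (s = 0.13): k* = (0.13/0.08)^(1/0.71) ≈ 1.9814, y* = 1.9814^0.29 ≈ 1.2193, c* = (1−0.13)·1.2193 ≈ 1.0608.
At the golden rule the marginal product of capital equals n+g+δ: 0.29·k^(0.29−1) = 0.08. Solving, k_gold = (0.29/0.08)^(1/0.71) ≈ 6.1342.
y_gold = 6.1342^0.29 ≈ 1.6922, c_gold = y_gold − 0.08·k_gold ≈ 1.2015.
Gain: Δc = 1.2015 − 1.0608 ≈ 0.1406.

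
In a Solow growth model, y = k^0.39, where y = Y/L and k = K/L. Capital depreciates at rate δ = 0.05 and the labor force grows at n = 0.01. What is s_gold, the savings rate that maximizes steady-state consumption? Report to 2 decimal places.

n + δ = 0.01 + 0.05 = 0.06.
At the golden rule MPK = n+δ, and in any Cobb-Douglas steady state s = (n+δ)·k/y = MPK·k/y = capital's share 0.39.

s_gold = 0.39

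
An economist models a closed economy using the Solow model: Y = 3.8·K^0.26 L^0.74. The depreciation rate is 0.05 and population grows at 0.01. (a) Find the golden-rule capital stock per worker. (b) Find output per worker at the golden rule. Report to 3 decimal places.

The effective depreciation rate is n + δ = 0.01 + 0.05 = 0.06.
Setting f'(k) = n+δ gives 0.26·3.8·k^(0.26−1) = 0.06, hence k_gold = (0.26·3.8/0.06)^(1/0.74) ≈ 44.0618.
y_gold = 3.8·44.0618^0.26 ≈ 10.1681.

(a) k_gold ≈ 44.062; (b) y_gold ≈ 10.168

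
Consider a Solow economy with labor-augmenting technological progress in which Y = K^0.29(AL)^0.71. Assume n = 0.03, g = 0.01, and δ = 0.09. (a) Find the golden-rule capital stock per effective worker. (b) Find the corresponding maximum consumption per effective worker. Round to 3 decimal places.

Capital per effective worker breaks even when investment replaces (n + g + δ)·k; here n + g + δ = 0.13.
Setting f'(k) = n+g+δ gives 0.29·k^(0.29−1) = 0.13, hence k_gold = (0.29/0.13)^(1/0.71) ≈ 3.0959.
y_gold = 3.0959^0.29 ≈ 1.3878; c_gold = y_gold − 0.13·k_gold ≈ 0.9853.

(a) k_gold ≈ 3.096; (b) c_gold ≈ 0.985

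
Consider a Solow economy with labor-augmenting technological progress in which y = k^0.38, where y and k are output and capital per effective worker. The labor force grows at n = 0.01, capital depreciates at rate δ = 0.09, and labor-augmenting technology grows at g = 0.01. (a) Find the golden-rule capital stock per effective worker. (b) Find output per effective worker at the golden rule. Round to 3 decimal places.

Break-even investment rate: n + g + δ = 0.01 + 0.01 + 0.09 = 0.11.
Maximizing c = f(k) − (n+g+δ)·k gives f'(k) = n+g+δ, i.e. 0.38·k^(0.38−1) = 0.11, so k_gold = (0.38/0.11)^(1/0.62) ≈ 7.3854.
y_gold = 7.3854^0.38 ≈ 2.1379.

(a) k_gold ≈ 7.385; (b) y_gold ≈ 2.138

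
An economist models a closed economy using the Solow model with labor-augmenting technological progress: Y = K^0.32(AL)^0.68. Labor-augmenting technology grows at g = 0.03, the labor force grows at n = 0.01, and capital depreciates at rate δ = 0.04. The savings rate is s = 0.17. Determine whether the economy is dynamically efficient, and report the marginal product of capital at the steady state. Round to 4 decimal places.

n + g + δ = 0.01 + 0.03 + 0.04 = 0.08.
Steady-state k*: s·k^0.32 = 0.08·k gives k* = (0.17/0.08)^(1/0.68) ≈ 3.0298.
MPK = 0.32·3.0298^(-0.68) ≈ 0.1506.
MPK > n+g+δ = 0.08, so the economy is dynamically efficient (under-saving).

dynamically efficient; MPK ≈ 0.1506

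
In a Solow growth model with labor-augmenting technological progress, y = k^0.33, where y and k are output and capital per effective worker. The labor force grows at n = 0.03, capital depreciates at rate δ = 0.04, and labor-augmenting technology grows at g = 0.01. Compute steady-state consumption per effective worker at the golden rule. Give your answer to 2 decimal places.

Break-even investment rate: n + g + δ = 0.03 + 0.01 + 0.04 = 0.08.
Maximizing c = f(k) − (n+g+δ)·k gives f'(k) = n+g+δ, i.e. 0.33·k^(0.33−1) = 0.08, so k_gold = (0.33/0.08)^(1/0.67) ≈ 8.2898.
y_gold = 8.2898^0.33 ≈ 2.0096.
c_gold = y_gold − (n+g+δ)·k_gold = 2.0096 − 0.08·8.2898 ≈ 1.3465.

c_gold ≈ 1.35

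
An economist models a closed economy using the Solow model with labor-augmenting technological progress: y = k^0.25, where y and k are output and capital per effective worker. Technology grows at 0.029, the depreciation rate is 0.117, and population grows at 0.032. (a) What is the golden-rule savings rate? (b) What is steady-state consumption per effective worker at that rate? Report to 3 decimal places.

(a) s_gold = 0.250; (b) c_gold ≈ 0.840

n + g + δ = 0.032 + 0.029 + 0.117 = 0.178.
For Cobb-Douglas, s_gold equals capital's share: s_gold = 0.25.
At the golden rule the marginal product of capital equals n+g+δ: 0.25·k^(0.25−1) = 0.178. Solving, k_gold = (0.25/0.178)^(1/0.75) ≈ 1.5729.
y_gold = 1.5729^0.25 ≈ 1.1199; c_gold = (1−0.25)·y_gold ≈ 0.8399.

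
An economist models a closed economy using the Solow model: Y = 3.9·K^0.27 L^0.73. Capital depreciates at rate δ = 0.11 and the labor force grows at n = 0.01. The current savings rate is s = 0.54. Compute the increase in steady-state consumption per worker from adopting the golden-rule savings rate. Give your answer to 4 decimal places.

Δc ≈ 1.1806

n + δ = 0.01 + 0.11 = 0.12.
Current steady state (s = 0.54): k* = (0.54·3.9/0.12)^(1/0.73) ≈ 50.6395, y* = 3.9·50.6395^0.27 ≈ 11.2532, c* = (1−0.54)·11.2532 ≈ 5.1765.
Setting f'(k) = n+δ gives 0.27·3.9·k^(0.27−1) = 0.12, hence k_gold = (0.27·3.9/0.12)^(1/0.73) ≈ 19.5938.
y_gold = 3.9·19.5938^0.27 ≈ 8.7084, c_gold = y_gold − 0.12·k_gold ≈ 6.3571.
Gain: Δc = 6.3571 − 5.1765 ≈ 1.1806.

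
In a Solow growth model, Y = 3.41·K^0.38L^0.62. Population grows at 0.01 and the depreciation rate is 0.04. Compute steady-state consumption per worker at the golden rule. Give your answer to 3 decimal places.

Capital per worker breaks even when investment replaces (n + δ)·k; here n + δ = 0.05.
At the golden rule the marginal product of capital equals n+δ: 0.38·3.41·k^(0.38−1) = 0.05. Solving, k_gold = (0.38·3.41/0.05)^(1/0.62) ≈ 190.5234.
y_gold = 3.41·190.5234^0.38 ≈ 25.0689.
c_gold = y_gold − (n+δ)·k_gold = 25.0689 − 0.05·190.5234 ≈ 15.5427.

c_gold ≈ 15.543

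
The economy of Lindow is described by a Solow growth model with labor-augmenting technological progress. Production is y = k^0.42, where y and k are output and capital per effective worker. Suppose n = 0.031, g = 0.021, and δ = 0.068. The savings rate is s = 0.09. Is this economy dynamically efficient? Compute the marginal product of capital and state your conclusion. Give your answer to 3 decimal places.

n + g + δ = 0.031 + 0.021 + 0.068 = 0.12.
Steady-state k*: s·k^0.42 = 0.12·k gives k* = (0.09/0.12)^(1/0.58) ≈ 0.6090.
MPK = 0.42·0.6090^(-0.58) ≈ 0.5600.
MPK > n+g+δ = 0.12, so the economy is dynamically efficient (under-saving).

dynamically efficient; MPK ≈ 0.560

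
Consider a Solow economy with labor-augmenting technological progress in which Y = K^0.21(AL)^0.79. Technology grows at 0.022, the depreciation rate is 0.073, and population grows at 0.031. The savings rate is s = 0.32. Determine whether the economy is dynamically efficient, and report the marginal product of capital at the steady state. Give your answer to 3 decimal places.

dynamically inefficient; MPK ≈ 0.083

Break-even investment rate: n + g + δ = 0.031 + 0.022 + 0.073 = 0.126.
Steady-state k*: s·k^0.21 = 0.126·k gives k* = (0.32/0.126)^(1/0.79) ≈ 3.2537.
MPK = 0.21·3.2537^(-0.79) ≈ 0.0827.
MPK < n+g+δ = 0.126, so the economy is dynamically inefficient (over-saving).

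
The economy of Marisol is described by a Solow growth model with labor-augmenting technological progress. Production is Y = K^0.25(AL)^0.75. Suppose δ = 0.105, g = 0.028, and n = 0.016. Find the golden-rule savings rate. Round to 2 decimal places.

s_gold = 0.25

Capital per effective worker breaks even when investment replaces (n + g + δ)·k; here n + g + δ = 0.149.
At the golden rule MPK = n+g+δ, and in any Cobb-Douglas steady state s = (n+g+δ)·k/y = MPK·k/y = capital's share 0.25.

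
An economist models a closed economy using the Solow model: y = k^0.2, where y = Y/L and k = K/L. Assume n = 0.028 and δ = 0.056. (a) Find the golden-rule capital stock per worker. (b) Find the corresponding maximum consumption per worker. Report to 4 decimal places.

(a) k_gold ≈ 2.9576; (b) c_gold ≈ 0.9938

Capital per worker breaks even when investment replaces (n + δ)·k; here n + δ = 0.084.
Setting f'(k) = n+δ gives 0.2·k^(0.2−1) = 0.084, hence k_gold = (0.2/0.084)^(1/0.8) ≈ 2.9576.
y_gold = 2.9576^0.2 ≈ 1.2422; c_gold = y_gold − 0.084·k_gold ≈ 0.9938.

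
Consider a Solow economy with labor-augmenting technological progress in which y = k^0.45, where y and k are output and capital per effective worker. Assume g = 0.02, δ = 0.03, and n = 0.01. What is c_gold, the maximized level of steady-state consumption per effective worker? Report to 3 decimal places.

Break-even investment rate: n + g + δ = 0.01 + 0.02 + 0.03 = 0.06.
Golden rule sets MPK = n+g+δ: 0.45·k^(0.45−1) = 0.06, so k_gold = (0.45/0.06)^(1/0.55) ≈ 38.9960.
y_gold = 38.9960^0.45 ≈ 5.1995.
c_gold = y_gold − (n+g+δ)·k_gold = 5.1995 − 0.06·38.9960 ≈ 2.8597.

c_gold ≈ 2.860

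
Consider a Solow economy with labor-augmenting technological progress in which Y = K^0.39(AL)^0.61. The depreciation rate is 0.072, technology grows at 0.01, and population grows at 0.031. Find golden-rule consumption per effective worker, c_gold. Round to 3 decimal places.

c_gold ≈ 1.347

Break-even investment rate: n + g + δ = 0.031 + 0.01 + 0.072 = 0.113.
At the golden rule the marginal product of capital equals n+g+δ: 0.39·k^(0.39−1) = 0.113. Solving, k_gold = (0.39/0.113)^(1/0.61) ≈ 7.6198.
y_gold = 7.6198^0.39 ≈ 2.2078.
c_gold = y_gold − (n+g+δ)·k_gold = 2.2078 − 0.113·7.6198 ≈ 1.3468.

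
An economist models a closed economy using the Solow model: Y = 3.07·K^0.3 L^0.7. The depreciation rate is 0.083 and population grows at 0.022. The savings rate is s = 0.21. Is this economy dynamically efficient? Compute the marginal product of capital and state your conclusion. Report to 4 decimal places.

Capital per worker breaks even when investment replaces (n + δ)·k; here n + δ = 0.105.
Steady-state k*: s·A·k^0.3 = 0.105·k gives k* = (0.21·3.07/0.105)^(1/0.7) ≈ 13.3646.
MPK = 0.3·3.07·13.3646^(-0.7) ≈ 0.1500.
MPK > n+δ = 0.105, so the economy is dynamically efficient (under-saving).

dynamically efficient; MPK ≈ 0.1500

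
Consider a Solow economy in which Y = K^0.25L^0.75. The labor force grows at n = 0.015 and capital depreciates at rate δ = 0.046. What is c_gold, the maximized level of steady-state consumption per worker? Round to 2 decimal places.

c_gold ≈ 1.20

n + δ = 0.015 + 0.046 = 0.061.
Maximizing c = f(k) − (n+δ)·k gives f'(k) = n+δ, i.e. 0.25·k^(0.25−1) = 0.061, so k_gold = (0.25/0.061)^(1/0.75) ≈ 6.5586.
y_gold = 6.5586^0.25 ≈ 1.6003.
c_gold = y_gold − (n+δ)·k_gold = 1.6003 − 0.061·6.5586 ≈ 1.2002.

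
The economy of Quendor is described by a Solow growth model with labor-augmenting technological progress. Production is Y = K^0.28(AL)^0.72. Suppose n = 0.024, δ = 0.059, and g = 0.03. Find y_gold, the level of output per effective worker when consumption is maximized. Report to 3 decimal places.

Break-even investment rate: n + g + δ = 0.024 + 0.03 + 0.059 = 0.113.
At the golden rule the marginal product of capital equals n+g+δ: 0.28·k^(0.28−1) = 0.113. Solving, k_gold = (0.28/0.113)^(1/0.72) ≈ 3.5264.
Output: y_gold = k_gold^0.28 = 3.5264^0.28 ≈ 1.4232.

y_gold ≈ 1.423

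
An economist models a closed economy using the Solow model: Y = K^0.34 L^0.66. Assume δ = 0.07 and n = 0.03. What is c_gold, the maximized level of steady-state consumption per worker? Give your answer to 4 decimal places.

c_gold ≈ 1.2398

n + δ = 0.03 + 0.07 = 0.1.
Maximizing c = f(k) − (n+δ)·k gives f'(k) = n+δ, i.e. 0.34·k^(0.34−1) = 0.1, so k_gold = (0.34/0.1)^(1/0.66) ≈ 6.3866.
y_gold = 6.3866^0.34 ≈ 1.8784.
c_gold = y_gold − (n+δ)·k_gold = 1.8784 − 0.1·6.3866 ≈ 1.2398.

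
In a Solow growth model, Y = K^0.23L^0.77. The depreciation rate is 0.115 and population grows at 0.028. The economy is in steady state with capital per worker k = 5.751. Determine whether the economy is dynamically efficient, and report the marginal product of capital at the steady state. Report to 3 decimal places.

dynamically inefficient; MPK ≈ 0.060

n + δ = 0.028 + 0.115 = 0.143.
MPK = 0.23·k^(0.23−1) = 0.23·5.751^(-0.77) ≈ 0.0598.
MPK < 0.143, so the economy is dynamically inefficient (over-saving).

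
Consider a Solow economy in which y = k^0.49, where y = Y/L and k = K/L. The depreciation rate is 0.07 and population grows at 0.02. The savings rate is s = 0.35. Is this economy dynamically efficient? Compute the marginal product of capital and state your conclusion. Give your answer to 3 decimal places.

Capital per worker breaks even when investment replaces (n + δ)·k; here n + δ = 0.09.
Steady-state k*: s·k^0.49 = 0.09·k gives k* = (0.35/0.09)^(1/0.51) ≈ 14.3391.
MPK = 0.49·14.3391^(-0.51) ≈ 0.1260.
MPK > n+δ = 0.09, so the economy is dynamically efficient (under-saving).

dynamically efficient; MPK ≈ 0.126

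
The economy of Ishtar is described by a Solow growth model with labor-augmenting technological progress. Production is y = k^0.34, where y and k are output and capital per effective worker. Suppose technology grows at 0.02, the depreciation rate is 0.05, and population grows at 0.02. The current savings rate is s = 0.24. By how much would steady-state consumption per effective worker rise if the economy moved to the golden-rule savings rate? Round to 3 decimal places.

Break-even investment rate: n + g + δ = 0.02 + 0.02 + 0.05 = 0.09.
Current steady state (s = 0.24): k* = (0.24/0.09)^(1/0.66) ≈ 4.4198, y* = 4.4198^0.34 ≈ 1.6574, c* = (1−0.24)·1.6574 ≈ 1.2597.
At the golden rule the marginal product of capital equals n+g+δ: 0.34·k^(0.34−1) = 0.09. Solving, k_gold = (0.34/0.09)^(1/0.66) ≈ 7.4920.
y_gold = 7.4920^0.34 ≈ 1.9832, c_gold = y_gold − 0.09·k_gold ≈ 1.3089.
Gain: Δc = 1.3089 − 1.2597 ≈ 0.0492.

Δc ≈ 0.049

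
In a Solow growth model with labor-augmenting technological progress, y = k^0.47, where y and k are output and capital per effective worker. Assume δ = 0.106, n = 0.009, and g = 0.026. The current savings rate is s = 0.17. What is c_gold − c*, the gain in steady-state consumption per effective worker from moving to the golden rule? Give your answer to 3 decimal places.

The effective depreciation rate is n + g + δ = 0.009 + 0.026 + 0.106 = 0.141.
Current steady state (s = 0.17): k* = (0.17/0.141)^(1/0.53) ≈ 1.4232, y* = 1.4232^0.47 ≈ 1.1804, c* = (1−0.17)·1.1804 ≈ 0.9797.
Setting f'(k) = n+g+δ gives 0.47·k^(0.47−1) = 0.141, hence k_gold = (0.47/0.141)^(1/0.53) ≈ 9.6954.
y_gold = 9.6954^0.47 ≈ 2.9086, c_gold = y_gold − 0.141·k_gold ≈ 1.5416.
Gain: Δc = 1.5416 − 0.9797 ≈ 0.5618.

Δc ≈ 0.562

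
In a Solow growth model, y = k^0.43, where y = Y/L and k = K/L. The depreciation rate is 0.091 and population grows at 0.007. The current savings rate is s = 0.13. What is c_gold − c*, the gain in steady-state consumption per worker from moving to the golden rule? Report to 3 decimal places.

Δc ≈ 0.663

Capital per worker breaks even when investment replaces (n + δ)·k; here n + δ = 0.098.
Current steady state (s = 0.13): k* = (0.13/0.098)^(1/0.57) ≈ 1.6417, y* = 1.6417^0.43 ≈ 1.2376, c* = (1−0.13)·1.2376 ≈ 1.0767.
Setting f'(k) = n+δ gives 0.43·k^(0.43−1) = 0.098, hence k_gold = (0.43/0.098)^(1/0.57) ≈ 13.3888.
y_gold = 13.3888^0.43 ≈ 3.0514, c_gold = y_gold − 0.098·k_gold ≈ 1.7393.
Gain: Δc = 1.7393 − 1.0767 ≈ 0.6626.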